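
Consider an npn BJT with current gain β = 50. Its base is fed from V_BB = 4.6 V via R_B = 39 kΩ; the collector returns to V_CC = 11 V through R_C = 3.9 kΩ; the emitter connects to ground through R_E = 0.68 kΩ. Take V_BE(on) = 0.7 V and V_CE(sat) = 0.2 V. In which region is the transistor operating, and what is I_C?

saturation; I_C ≈ 2.3 mA

Assume active: I_B = (4.6 − 0.7)/(39 + 51×0.68) = 0.0529 mA, I_C = β·I_B = 2.65 mA.
Then V_CE = 11 − 2.65×3.9 − 2.7×0.68 = -1.16 V < 0.2 V — the active assumption fails.
Re-solve with V_CE = 0.2 V. KCL at the emitter: V_E/R_E = (V_BB−0.7−V_E)/R_B + (V_CC−0.2−V_E)/R_C, giving V_E = 1.64 V.
I_C = (V_CC − 0.2 − V_E)/R_C = (10.8 − 1.64)/3.9 = 2.35 mA.
Check: I_B = (3.9 − 1.64)/39 = 0.058 mA, and β·I_B = 2.9 mA > I_C, confirming saturation.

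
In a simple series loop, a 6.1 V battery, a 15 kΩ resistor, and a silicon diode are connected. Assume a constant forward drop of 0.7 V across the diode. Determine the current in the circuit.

KVL around the loop: 6.1 = V_D + I·R = 0.7 + I × 15 kΩ.
So I = (6.1 − 0.7) / 15 kΩ = 5.4 / 15 = 0.36 mA.

I ≈ 0.36 mA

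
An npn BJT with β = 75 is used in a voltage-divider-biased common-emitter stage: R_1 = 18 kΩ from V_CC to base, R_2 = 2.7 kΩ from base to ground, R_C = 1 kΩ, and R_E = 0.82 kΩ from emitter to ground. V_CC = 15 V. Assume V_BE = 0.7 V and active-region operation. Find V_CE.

V_CE ≈ 12 V

Thevenize the base divider: V_Th = V_CC·R_2/(R_1+R_2) = 15×2.7/20.7 = 1.96 V, R_Th = R_1‖R_2 = 2.35 kΩ.
Base-emitter loop: V_Th = I_B·R_Th + V_BE + (β+1)I_B·R_E, so I_B = (1.96 − 0.7) / (2.35 + 76×0.82) = 0.0194 mA.
I_C = β·I_B = 75×0.0194 = 1.46 mA, and I_E = (β+1)I_B = 1.48 mA.
V_CE = V_CC − I_C·R_C − I_E·R_E = 15 − 1.46×1 − 1.48×0.82 = 12.3 V.
V_CE = 12.3 V > 0.2 V confirms active-region operation.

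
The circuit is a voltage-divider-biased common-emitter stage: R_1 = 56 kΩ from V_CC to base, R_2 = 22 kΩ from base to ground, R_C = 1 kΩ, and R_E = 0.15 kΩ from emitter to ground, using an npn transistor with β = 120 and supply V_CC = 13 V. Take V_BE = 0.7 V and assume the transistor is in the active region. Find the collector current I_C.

Thevenize the base divider: V_Th = V_CC·R_2/(R_1+R_2) = 13×22/78 = 3.67 V, R_Th = R_1‖R_2 = 15.8 kΩ.
Base-emitter loop: V_Th = I_B·R_Th + V_BE + (β+1)I_B·R_E, so I_B = (3.67 − 0.7) / (15.8 + 121×0.15) = 0.0874 mA.
I_C = β·I_B = 120×0.0874 = 10.5 mA, and I_E = (β+1)I_B = 10.6 mA.
V_CE = V_CC − I_C·R_C − I_E·R_E = 13 − 10.5×1 − 10.6×0.15 = 0.926 V.
V_CE = 0.926 V > 0.2 V confirms active-region operation.

I_C ≈ 10 mA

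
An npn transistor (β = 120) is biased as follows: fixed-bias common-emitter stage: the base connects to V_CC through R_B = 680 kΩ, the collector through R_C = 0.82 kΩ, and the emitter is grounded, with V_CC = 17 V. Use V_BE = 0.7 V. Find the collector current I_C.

I_C ≈ 2.9 mA

Base loop: V_CC = I_B·R_B + V_BE, so I_B = (17 − 0.7)/680 kΩ = 0.024 mA.
In the active region I_C = β·I_B = 120 × 0.024 = 2.88 mA.
Collector loop: V_CE = V_CC − I_C·R_C = 17 − 2.88×0.82 = 14.6 V.
Since V_CE = 14.6 V > V_CE(sat) ≈ 0.2 V, the transistor is in the active region as assumed.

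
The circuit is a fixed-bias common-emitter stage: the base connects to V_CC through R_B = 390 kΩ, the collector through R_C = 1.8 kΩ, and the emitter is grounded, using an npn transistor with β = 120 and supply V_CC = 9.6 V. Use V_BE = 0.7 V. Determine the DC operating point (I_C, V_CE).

Base loop: V_CC = I_B·R_B + V_BE, so I_B = (9.6 − 0.7)/390 kΩ = 0.0228 mA.
In the active region I_C = β·I_B = 120 × 0.0228 = 2.74 mA.
Collector loop: V_CE = V_CC − I_C·R_C = 9.6 − 2.74×1.8 = 4.67 V.
Since V_CE = 4.67 V > V_CE(sat) ≈ 0.2 V, the transistor is in the active region as assumed.

I_C ≈ 2.7 mA, V_CE ≈ 4.7 V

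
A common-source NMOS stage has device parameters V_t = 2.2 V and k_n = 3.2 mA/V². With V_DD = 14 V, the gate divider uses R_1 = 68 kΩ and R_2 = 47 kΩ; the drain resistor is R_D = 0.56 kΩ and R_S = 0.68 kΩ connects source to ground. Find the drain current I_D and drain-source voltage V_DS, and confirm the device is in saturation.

I_D ≈ 3.1 mA, V_DS ≈ 10 V

V_G = V_DD·R_2/(R_1+R_2) = 14×47/115 = 5.72 V.
Assume saturation: I_D = (k_n/2)(V_GS − V_t)² with V_GS = V_G − I_D·R_S = 5.72 − 0.68·I_D.
Substituting gives 0.74·I_D² − 8.66·I_D + 19.8 = 0, with roots I_D = 3.12 or 8.59 mA.
The root I_D = 8.59 mA gives V_GS = -0.116 V ≤ V_t, so take I_D = 3.12 mA.
Then V_GS = 3.6 V and V_DS = V_DD − I_D(R_D+R_S) = 14 − 3.12×1.24 = 10.1 V.
Saturation requires V_DS ≥ V_GS − V_t = 1.4 V; 10.1 ≥ 1.4 ✓.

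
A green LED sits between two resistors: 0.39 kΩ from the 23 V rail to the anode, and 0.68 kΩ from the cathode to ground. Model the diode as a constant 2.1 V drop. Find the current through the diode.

The two resistors are in series with the diode, so KVL gives 23 = I·0.39 + 2.1 + I·0.68.
I = (23 − 2.1) / (0.39 + 0.68) kΩ = 20.9 / 1.07 = 19.5 mA.

I ≈ 20 mA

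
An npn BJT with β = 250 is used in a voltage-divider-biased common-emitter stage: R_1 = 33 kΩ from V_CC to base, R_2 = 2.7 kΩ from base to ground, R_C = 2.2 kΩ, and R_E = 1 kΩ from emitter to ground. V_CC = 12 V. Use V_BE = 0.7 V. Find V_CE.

V_CE ≈ 11 V

Thevenize the base divider: V_Th = V_CC·R_2/(R_1+R_2) = 12×2.7/35.7 = 0.908 V, R_Th = R_1‖R_2 = 2.5 kΩ.
Base-emitter loop: V_Th = I_B·R_Th + V_BE + (β+1)I_B·R_E, so I_B = (0.908 − 0.7) / (2.5 + 251×1) = 0.000819 mA.
I_C = β·I_B = 250×0.000819 = 0.205 mA, and I_E = (β+1)I_B = 0.206 mA.
V_CE = V_CC − I_C·R_C − I_E·R_E = 12 − 0.205×2.2 − 0.206×1 = 11.3 V.
V_CE = 11.3 V > 0.2 V confirms active-region operation.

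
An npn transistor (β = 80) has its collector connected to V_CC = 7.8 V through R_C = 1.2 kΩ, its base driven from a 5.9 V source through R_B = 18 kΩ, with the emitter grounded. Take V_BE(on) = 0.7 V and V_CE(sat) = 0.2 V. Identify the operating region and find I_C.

Assume active: I_B = (5.9 − 0.7)/18 = 0.289 mA, giving I_C = β·I_B = 23.1 mA.
But then V_CE = 7.8 − 23.1×1.2 = -19.9 V < V_CE(sat) = 0.2 V — impossible in the active region.
So the transistor is saturated. With V_CE = 0.2 V, I_C = (V_CC − 0.2)/R_C = 7.6/1.2 = 6.33 mA.
Check: β·I_B = 23.1 mA > I_C = 6.33 mA, confirming saturation.

saturation; I_C ≈ 6.3 mA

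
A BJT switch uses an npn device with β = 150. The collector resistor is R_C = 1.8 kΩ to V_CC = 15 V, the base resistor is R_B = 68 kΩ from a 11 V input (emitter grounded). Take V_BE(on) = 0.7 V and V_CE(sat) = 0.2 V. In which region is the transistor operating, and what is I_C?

Assume active: I_B = (11 − 0.7)/68 = 0.151 mA, giving I_C = β·I_B = 22.7 mA.
But then V_CE = 15 − 22.7×1.8 = -25.9 V < V_CE(sat) = 0.2 V — impossible in the active region.
So the transistor is saturated. With V_CE = 0.2 V, I_C = (V_CC − 0.2)/R_C = 14.8/1.8 = 8.22 mA.
Check: β·I_B = 22.7 mA > I_C = 8.22 mA, confirming saturation.

saturation; I_C ≈ 8.2 mA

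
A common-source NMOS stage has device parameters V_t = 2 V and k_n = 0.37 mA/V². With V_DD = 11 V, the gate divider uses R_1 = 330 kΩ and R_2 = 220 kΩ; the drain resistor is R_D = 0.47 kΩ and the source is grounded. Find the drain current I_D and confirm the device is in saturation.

V_G = V_DD·R_2/(R_1+R_2) = 11×220/550 = 4.4 V. With the source grounded, V_GS = V_G = 4.4 V.
Assume saturation: I_D = (k_n/2)(V_GS − V_t)² = (0.37/2)×(4.4 − 2)² = 0.185×2.4² = 1.07 mA.
V_DS = V_DD − I_D·R_D = 11 − 1.07×0.47 = 10.5 V.
Saturation requires V_DS ≥ V_GS − V_t = 2.4 V; 10.5 ≥ 2.4 ✓.

I_D ≈ 1.1 mA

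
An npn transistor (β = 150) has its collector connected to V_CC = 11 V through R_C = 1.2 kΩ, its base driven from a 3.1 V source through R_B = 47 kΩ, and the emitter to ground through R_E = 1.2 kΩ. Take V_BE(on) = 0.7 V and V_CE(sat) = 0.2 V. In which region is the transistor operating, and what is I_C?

active; I_C ≈ 1.6 mA

Assume active. Base-emitter loop: I_B = (V_BB − V_BE)/(R_B + (β+1)R_E) = (3.1 − 0.7)/(47 + 151×1.2) = 0.0105 mA.
I_C = β·I_B = 150×0.0105 = 1.58 mA.
V_CE = V_CC − I_C·R_C − I_E·R_E = 11 − 1.58×1.2 − 1.59×1.2 = 7.2 V > V_CE(sat), so the active-region assumption holds.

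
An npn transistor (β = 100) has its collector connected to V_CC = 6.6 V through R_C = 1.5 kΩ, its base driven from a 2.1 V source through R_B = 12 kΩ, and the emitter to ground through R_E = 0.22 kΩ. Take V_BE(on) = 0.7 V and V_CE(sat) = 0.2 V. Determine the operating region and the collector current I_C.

saturation; I_C ≈ 3.7 mA

Assume active: I_B = (2.1 − 0.7)/(12 + 101×0.22) = 0.0409 mA, I_C = β·I_B = 4.09 mA.
Then V_CE = 6.6 − 4.09×1.5 − 4.13×0.22 = -0.446 V < 0.2 V — the active assumption fails.
Re-solve with V_CE = 0.2 V. KCL at the emitter: V_E/R_E = (V_BB−0.7−V_E)/R_B + (V_CC−0.2−V_E)/R_C, giving V_E = 0.828 V.
I_C = (V_CC − 0.2 − V_E)/R_C = (6.4 − 0.828)/1.5 = 3.71 mA.
Check: I_B = (1.4 − 0.828)/12 = 0.0477 mA, and β·I_B = 4.77 mA > I_C, confirming saturation.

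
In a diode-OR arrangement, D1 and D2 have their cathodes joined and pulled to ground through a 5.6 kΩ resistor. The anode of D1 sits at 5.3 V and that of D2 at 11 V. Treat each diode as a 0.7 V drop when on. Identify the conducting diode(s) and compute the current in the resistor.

Only D2 conducts; I_R ≈ 1.8 mA

Assume both conduct. Then node N would need to be at both 5.3−0.7 = 4.6 V and 11−0.7 = 10.3 V, which is impossible.
Assume only D2 conducts: V_N = 11 − 0.7 = 10.3 V, so I_R = 10.3/5.6 = 1.84 mA.
Check D1: its anode-to-cathode voltage is 5.3 − 10.3 = -5 V < 0.7 V, so it is off. The assumption is consistent.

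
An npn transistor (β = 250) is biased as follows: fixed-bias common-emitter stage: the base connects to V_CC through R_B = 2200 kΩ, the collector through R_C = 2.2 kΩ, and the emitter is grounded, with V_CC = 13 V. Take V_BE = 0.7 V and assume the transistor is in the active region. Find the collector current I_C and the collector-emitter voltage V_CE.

Base loop: V_CC = I_B·R_B + V_BE, so I_B = (13 − 0.7)/2200 kΩ = 0.00559 mA.
In the active region I_C = β·I_B = 250 × 0.00559 = 1.4 mA.
Collector loop: V_CE = V_CC − I_C·R_C = 13 − 1.4×2.2 = 9.93 V.
Since V_CE = 9.93 V > V_CE(sat) ≈ 0.2 V, the transistor is in the active region as assumed.

I_C ≈ 1.4 mA, V_CE ≈ 9.9 V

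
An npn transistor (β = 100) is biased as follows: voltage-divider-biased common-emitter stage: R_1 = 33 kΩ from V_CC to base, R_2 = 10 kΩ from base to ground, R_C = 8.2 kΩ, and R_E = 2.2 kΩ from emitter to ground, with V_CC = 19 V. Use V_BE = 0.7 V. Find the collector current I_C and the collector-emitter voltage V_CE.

I_C ≈ 1.6 mA, V_CE ≈ 2.1 V

Thevenize the base divider: V_Th = V_CC·R_2/(R_1+R_2) = 19×10/43 = 4.42 V, R_Th = R_1‖R_2 = 7.67 kΩ.
Base-emitter loop: V_Th = I_B·R_Th + V_BE + (β+1)I_B·R_E, so I_B = (4.42 − 0.7) / (7.67 + 101×2.2) = 0.0162 mA.
I_C = β·I_B = 100×0.0162 = 1.62 mA, and I_E = (β+1)I_B = 1.63 mA.
V_CE = V_CC − I_C·R_C − I_E·R_E = 19 − 1.62×8.2 − 1.63×2.2 = 2.14 V.
V_CE = 2.14 V > 0.2 V confirms active-region operation.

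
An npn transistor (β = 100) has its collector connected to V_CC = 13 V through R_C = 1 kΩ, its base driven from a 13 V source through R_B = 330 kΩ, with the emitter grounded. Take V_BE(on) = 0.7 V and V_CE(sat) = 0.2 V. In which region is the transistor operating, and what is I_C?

Assume active. Base-emitter loop: I_B = (V_BB − V_BE)/R_B = (13 − 0.7)/330 = 0.0373 mA.
I_C = β·I_B = 100×0.0373 = 3.73 mA.
V_CE = V_CC − I_C·R_C = 13 − 3.73×1 = 9.27 V > V_CE(sat), so the active-region assumption holds.

active; I_C ≈ 3.7 mA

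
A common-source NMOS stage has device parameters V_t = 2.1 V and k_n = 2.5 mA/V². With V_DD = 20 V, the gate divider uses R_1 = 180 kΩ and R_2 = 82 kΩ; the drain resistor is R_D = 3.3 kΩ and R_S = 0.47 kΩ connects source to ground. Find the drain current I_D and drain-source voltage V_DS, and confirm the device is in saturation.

I_D ≈ 4.7 mA, V_DS ≈ 2.2 V

V_G = V_DD·R_2/(R_1+R_2) = 20×82/262 = 6.26 V.
Assume saturation: I_D = (k_n/2)(V_GS − V_t)² with V_GS = V_G − I_D·R_S = 6.26 − 0.47·I_D.
Substituting gives 0.276·I_D² − 5.89·I_D + 21.6 = 0, with roots I_D = 4.72 or 16.6 mA.
The root I_D = 16.6 mA gives V_GS = -1.54 V ≤ V_t, so take I_D = 4.72 mA.
Then V_GS = 4.04 V and V_DS = V_DD − I_D(R_D+R_S) = 20 − 4.72×3.77 = 2.22 V.
Saturation requires V_DS ≥ V_GS − V_t = 1.94 V; 2.22 ≥ 1.94 ✓.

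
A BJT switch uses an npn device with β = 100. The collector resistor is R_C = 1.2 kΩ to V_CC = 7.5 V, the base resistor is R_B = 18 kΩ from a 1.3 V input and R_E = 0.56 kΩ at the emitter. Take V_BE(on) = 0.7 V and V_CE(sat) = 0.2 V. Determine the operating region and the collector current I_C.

Assume active. Base-emitter loop: I_B = (V_BB − V_BE)/(R_B + (β+1)R_E) = (1.3 − 0.7)/(18 + 101×0.56) = 0.00805 mA.
I_C = β·I_B = 100×0.00805 = 0.805 mA.
V_CE = V_CC − I_C·R_C − I_E·R_E = 7.5 − 0.805×1.2 − 0.813×0.56 = 6.08 V > V_CE(sat), so the active-region assumption holds.

active; I_C ≈ 0.8 mA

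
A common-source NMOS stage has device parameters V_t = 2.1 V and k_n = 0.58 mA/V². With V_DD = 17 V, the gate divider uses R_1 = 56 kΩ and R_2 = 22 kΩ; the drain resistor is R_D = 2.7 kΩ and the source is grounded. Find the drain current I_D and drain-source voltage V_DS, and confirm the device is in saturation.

V_G = V_DD·R_2/(R_1+R_2) = 17×22/78 = 4.79 V. With the source grounded, V_GS = V_G = 4.79 V.
Assume saturation: I_D = (k_n/2)(V_GS − V_t)² = (0.58/2)×(4.79 − 2.1)² = 0.29×2.69² = 2.11 mA.
V_DS = V_DD − I_D·R_D = 17 − 2.11×2.7 = 11.3 V.
Saturation requires V_DS ≥ V_GS − V_t = 2.69 V; 11.3 ≥ 2.69 ✓.

I_D ≈ 2.1 mA, V_DS ≈ 11 V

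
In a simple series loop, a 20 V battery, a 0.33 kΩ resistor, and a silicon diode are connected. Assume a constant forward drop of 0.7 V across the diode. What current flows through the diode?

KVL around the loop: 20 = V_D + I·R = 0.7 + I × 0.33 kΩ.
So I = (20 − 0.7) / 0.33 kΩ = 19.3 / 0.33 = 58.5 mA.

I ≈ 58 mA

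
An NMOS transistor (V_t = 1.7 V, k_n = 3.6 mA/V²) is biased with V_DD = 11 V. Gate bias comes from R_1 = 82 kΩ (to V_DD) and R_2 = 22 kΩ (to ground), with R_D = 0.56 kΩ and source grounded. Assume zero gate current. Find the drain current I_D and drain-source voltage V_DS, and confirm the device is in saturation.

I_D ≈ 0.71 mA, V_DS ≈ 11 V

V_G = V_DD·R_2/(R_1+R_2) = 11×22/104 = 2.33 V. With the source grounded, V_GS = V_G = 2.33 V.
Assume saturation: I_D = (k_n/2)(V_GS − V_t)² = (3.6/2)×(2.33 − 1.7)² = 1.8×0.627² = 0.707 mA.
V_DS = V_DD − I_D·R_D = 11 − 0.707×0.56 = 10.6 V.
Saturation requires V_DS ≥ V_GS − V_t = 0.627 V; 10.6 ≥ 0.627 ✓.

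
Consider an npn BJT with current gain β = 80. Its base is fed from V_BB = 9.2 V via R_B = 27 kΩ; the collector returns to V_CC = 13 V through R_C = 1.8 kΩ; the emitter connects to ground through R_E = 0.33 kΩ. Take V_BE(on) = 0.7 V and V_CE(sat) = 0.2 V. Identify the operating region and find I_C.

saturation; I_C ≈ 6 mA

Assume active: I_B = (9.2 − 0.7)/(27 + 81×0.33) = 0.158 mA, I_C = β·I_B = 12.7 mA.
Then V_CE = 13 − 12.7×1.8 − 12.8×0.33 = -14 V < 0.2 V — the active assumption fails.
Re-solve with V_CE = 0.2 V. KCL at the emitter: V_E/R_E = (V_BB−0.7−V_E)/R_B + (V_CC−0.2−V_E)/R_C, giving V_E = 2.05 V.
I_C = (V_CC − 0.2 − V_E)/R_C = (12.8 − 2.05)/1.8 = 5.97 mA.
Check: I_B = (8.5 − 2.05)/27 = 0.239 mA, and β·I_B = 19.1 mA > I_C, confirming saturation.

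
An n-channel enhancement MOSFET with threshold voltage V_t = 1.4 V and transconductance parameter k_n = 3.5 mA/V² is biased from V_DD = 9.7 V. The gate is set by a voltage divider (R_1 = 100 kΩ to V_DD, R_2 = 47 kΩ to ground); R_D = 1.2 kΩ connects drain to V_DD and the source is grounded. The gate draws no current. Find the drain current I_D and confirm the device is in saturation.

I_D ≈ 5.1 mA

V_G = V_DD·R_2/(R_1+R_2) = 9.7×47/147 = 3.1 V. With the source grounded, V_GS = V_G = 3.1 V.
Assume saturation: I_D = (k_n/2)(V_GS − V_t)² = (3.5/2)×(3.1 − 1.4)² = 1.75×1.7² = 5.07 mA.
V_DS = V_DD − I_D·R_D = 9.7 − 5.07×1.2 = 3.62 V.
Saturation requires V_DS ≥ V_GS − V_t = 1.7 V; 3.62 ≥ 1.7 ✓.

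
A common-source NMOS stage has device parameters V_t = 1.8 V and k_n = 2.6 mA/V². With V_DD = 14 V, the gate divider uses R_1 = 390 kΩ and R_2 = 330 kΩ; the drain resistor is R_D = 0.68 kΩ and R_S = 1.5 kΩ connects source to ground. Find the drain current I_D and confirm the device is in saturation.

V_G = V_DD·R_2/(R_1+R_2) = 14×330/720 = 6.42 V.
Assume saturation: I_D = (k_n/2)(V_GS − V_t)² with V_GS = V_G − I_D·R_S = 6.42 − 1.5·I_D.
Substituting gives 2.93·I_D² − 19·I_D + 27.7 = 0, with roots I_D = 2.21 or 4.29 mA.
The root I_D = 4.29 mA gives V_GS = -0.0163 V ≤ V_t, so take I_D = 2.21 mA.
Then V_GS = 3.1 V and V_DS = V_DD − I_D(R_D+R_S) = 14 − 2.21×2.18 = 9.18 V.
Saturation requires V_DS ≥ V_GS − V_t = 1.3 V; 9.18 ≥ 1.3 ✓.

I_D ≈ 2.2 mA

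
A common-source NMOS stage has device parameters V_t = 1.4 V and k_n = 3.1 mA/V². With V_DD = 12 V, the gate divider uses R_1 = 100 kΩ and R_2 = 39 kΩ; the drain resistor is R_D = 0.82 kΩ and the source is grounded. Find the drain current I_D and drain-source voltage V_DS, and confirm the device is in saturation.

I_D ≈ 6 mA, V_DS ≈ 7.1 V

V_G = V_DD·R_2/(R_1+R_2) = 12×39/139 = 3.37 V. With the source grounded, V_GS = V_G = 3.37 V.
Assume saturation: I_D = (k_n/2)(V_GS − V_t)² = (3.1/2)×(3.37 − 1.4)² = 1.55×1.97² = 6 mA.
V_DS = V_DD − I_D·R_D = 12 − 6×0.82 = 7.08 V.
Saturation requires V_DS ≥ V_GS − V_t = 1.97 V; 7.08 ≥ 1.97 ✓.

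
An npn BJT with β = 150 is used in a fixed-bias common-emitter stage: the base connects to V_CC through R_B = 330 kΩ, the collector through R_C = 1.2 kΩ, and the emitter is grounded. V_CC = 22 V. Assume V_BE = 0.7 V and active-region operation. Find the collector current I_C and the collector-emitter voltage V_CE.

Base loop: V_CC = I_B·R_B + V_BE, so I_B = (22 − 0.7)/330 kΩ = 0.0645 mA.
In the active region I_C = β·I_B = 150 × 0.0645 = 9.68 mA.
Collector loop: V_CE = V_CC − I_C·R_C = 22 − 9.68×1.2 = 10.4 V.
Since V_CE = 10.4 V > V_CE(sat) ≈ 0.2 V, the transistor is in the active region as assumed.

I_C ≈ 9.7 mA, V_CE ≈ 10 V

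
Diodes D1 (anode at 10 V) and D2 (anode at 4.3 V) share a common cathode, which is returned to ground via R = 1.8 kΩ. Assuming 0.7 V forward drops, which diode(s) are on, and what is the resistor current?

Only D1 conducts; I_R ≈ 5.2 mA

Assume both conduct. Then node N would need to be at both 10−0.7 = 9.3 V and 4.3−0.7 = 3.6 V, which is impossible.
Assume only D1 conducts: V_N = 10 − 0.7 = 9.3 V, so I_R = 9.3/1.8 = 5.17 mA.
Check D2: its anode-to-cathode voltage is 4.3 − 9.3 = -5 V < 0.7 V, so it is off. The assumption is consistent.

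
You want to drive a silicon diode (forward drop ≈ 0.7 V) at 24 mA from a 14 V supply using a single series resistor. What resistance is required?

The resistor drops V_S − V_D = 14 − 0.7 = 13.3 V at 24 mA.
R = 13.3 V / 24 mA = 0.554 kΩ.

R ≈ 0.55 kΩ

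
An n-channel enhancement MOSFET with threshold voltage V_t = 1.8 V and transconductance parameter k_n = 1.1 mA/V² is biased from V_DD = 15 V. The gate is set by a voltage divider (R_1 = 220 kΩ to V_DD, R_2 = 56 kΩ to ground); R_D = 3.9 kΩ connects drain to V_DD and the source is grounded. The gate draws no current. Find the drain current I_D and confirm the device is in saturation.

V_G = V_DD·R_2/(R_1+R_2) = 15×56/276 = 3.04 V. With the source grounded, V_GS = V_G = 3.04 V.
Assume saturation: I_D = (k_n/2)(V_GS − V_t)² = (1.1/2)×(3.04 − 1.8)² = 0.55×1.24² = 0.85 mA.
V_DS = V_DD − I_D·R_D = 15 − 0.85×3.9 = 11.7 V.
Saturation requires V_DS ≥ V_GS − V_t = 1.24 V; 11.7 ≥ 1.24 ✓.

I_D ≈ 0.85 mA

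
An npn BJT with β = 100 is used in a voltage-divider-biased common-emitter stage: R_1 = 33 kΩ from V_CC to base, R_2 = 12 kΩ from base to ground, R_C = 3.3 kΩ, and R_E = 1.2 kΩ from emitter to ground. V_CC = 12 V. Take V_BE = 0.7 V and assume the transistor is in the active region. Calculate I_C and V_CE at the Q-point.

Thevenize the base divider: V_Th = V_CC·R_2/(R_1+R_2) = 12×12/45 = 3.2 V, R_Th = R_1‖R_2 = 8.8 kΩ.
Base-emitter loop: V_Th = I_B·R_Th + V_BE + (β+1)I_B·R_E, so I_B = (3.2 − 0.7) / (8.8 + 101×1.2) = 0.0192 mA.
I_C = β·I_B = 100×0.0192 = 1.92 mA, and I_E = (β+1)I_B = 1.94 mA.
V_CE = V_CC − I_C·R_C − I_E·R_E = 12 − 1.92×3.3 − 1.94×1.2 = 3.32 V.
V_CE = 3.32 V > 0.2 V confirms active-region operation.

I_C ≈ 1.9 mA, V_CE ≈ 3.3 V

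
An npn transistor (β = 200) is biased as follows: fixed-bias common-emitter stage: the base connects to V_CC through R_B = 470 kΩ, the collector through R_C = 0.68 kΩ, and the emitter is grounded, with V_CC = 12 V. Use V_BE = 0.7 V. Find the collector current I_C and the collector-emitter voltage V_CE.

I_C ≈ 4.8 mA, V_CE ≈ 8.7 V

Base loop: V_CC = I_B·R_B + V_BE, so I_B = (12 − 0.7)/470 kΩ = 0.024 mA.
In the active region I_C = β·I_B = 200 × 0.024 = 4.81 mA.
Collector loop: V_CE = V_CC − I_C·R_C = 12 − 4.81×0.68 = 8.73 V.
Since V_CE = 8.73 V > V_CE(sat) ≈ 0.2 V, the transistor is in the active region as assumed.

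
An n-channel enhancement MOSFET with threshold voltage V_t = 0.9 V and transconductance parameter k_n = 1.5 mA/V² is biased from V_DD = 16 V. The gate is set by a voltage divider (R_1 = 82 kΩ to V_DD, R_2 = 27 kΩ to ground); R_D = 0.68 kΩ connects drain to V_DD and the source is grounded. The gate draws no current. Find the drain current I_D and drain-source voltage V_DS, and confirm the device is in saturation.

V_G = V_DD·R_2/(R_1+R_2) = 16×27/109 = 3.96 V. With the source grounded, V_GS = V_G = 3.96 V.
Assume saturation: I_D = (k_n/2)(V_GS − V_t)² = (1.5/2)×(3.96 − 0.9)² = 0.75×3.06² = 7.04 mA.
V_DS = V_DD − I_D·R_D = 16 − 7.04×0.68 = 11.2 V.
Saturation requires V_DS ≥ V_GS − V_t = 3.06 V; 11.2 ≥ 3.06 ✓.

I_D ≈ 7 mA, V_DS ≈ 11 V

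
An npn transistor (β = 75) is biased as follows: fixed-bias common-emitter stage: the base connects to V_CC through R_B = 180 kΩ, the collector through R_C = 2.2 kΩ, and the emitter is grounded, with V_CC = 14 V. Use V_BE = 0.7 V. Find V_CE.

V_CE ≈ 1.8 V

Base loop: V_CC = I_B·R_B + V_BE, so I_B = (14 − 0.7)/180 kΩ = 0.0739 mA.
In the active region I_C = β·I_B = 75 × 0.0739 = 5.54 mA.
Collector loop: V_CE = V_CC − I_C·R_C = 14 − 5.54×2.2 = 1.81 V.
Since V_CE = 1.81 V > V_CE(sat) ≈ 0.2 V, the transistor is in the active region as assumed.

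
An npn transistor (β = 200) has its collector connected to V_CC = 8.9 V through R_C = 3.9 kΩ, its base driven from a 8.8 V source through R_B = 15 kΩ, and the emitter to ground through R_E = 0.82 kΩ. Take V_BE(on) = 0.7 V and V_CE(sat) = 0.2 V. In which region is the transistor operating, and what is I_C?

saturation; I_C ≈ 1.8 mA

Assume active: I_B = (8.8 − 0.7)/(15 + 201×0.82) = 0.045 mA, I_C = β·I_B = 9.01 mA.
Then V_CE = 8.9 − 9.01×3.9 − 9.05×0.82 = -33.7 V < 0.2 V — the active assumption fails.
Re-solve with V_CE = 0.2 V. KCL at the emitter: V_E/R_E = (V_BB−0.7−V_E)/R_B + (V_CC−0.2−V_E)/R_C, giving V_E = 1.8 V.
I_C = (V_CC − 0.2 − V_E)/R_C = (8.7 − 1.8)/3.9 = 1.77 mA.
Check: I_B = (8.1 − 1.8)/15 = 0.42 mA, and β·I_B = 84.1 mA > I_C, confirming saturation.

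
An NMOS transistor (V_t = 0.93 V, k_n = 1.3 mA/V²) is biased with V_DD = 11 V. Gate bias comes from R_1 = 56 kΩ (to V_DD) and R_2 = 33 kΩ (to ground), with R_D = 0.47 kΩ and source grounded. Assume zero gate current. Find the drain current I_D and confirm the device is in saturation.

V_G = V_DD·R_2/(R_1+R_2) = 11×33/89 = 4.08 V. With the source grounded, V_GS = V_G = 4.08 V.
Assume saturation: I_D = (k_n/2)(V_GS − V_t)² = (1.3/2)×(4.08 − 0.93)² = 0.65×3.15² = 6.44 mA.
V_DS = V_DD − I_D·R_D = 11 − 6.44×0.47 = 7.97 V.
Saturation requires V_DS ≥ V_GS − V_t = 3.15 V; 7.97 ≥ 3.15 ✓.

I_D ≈ 6.4 mA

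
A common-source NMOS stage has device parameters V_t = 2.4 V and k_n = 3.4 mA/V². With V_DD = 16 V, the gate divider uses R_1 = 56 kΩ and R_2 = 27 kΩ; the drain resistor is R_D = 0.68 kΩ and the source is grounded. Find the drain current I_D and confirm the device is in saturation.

V_G = V_DD·R_2/(R_1+R_2) = 16×27/83 = 5.2 V. With the source grounded, V_GS = V_G = 5.2 V.
Assume saturation: I_D = (k_n/2)(V_GS − V_t)² = (3.4/2)×(5.2 − 2.4)² = 1.7×2.8² = 13.4 mA.
V_DS = V_DD − I_D·R_D = 16 − 13.4×0.68 = 6.91 V.
Saturation requires V_DS ≥ V_GS − V_t = 2.8 V; 6.91 ≥ 2.8 ✓.

I_D ≈ 13 mA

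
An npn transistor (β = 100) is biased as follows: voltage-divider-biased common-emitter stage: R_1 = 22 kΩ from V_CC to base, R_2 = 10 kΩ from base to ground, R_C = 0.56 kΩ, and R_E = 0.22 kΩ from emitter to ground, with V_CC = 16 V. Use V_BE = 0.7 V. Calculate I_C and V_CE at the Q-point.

I_C ≈ 15 mA, V_CE ≈ 4.4 V

Thevenize the base divider: V_Th = V_CC·R_2/(R_1+R_2) = 16×10/32 = 5 V, R_Th = R_1‖R_2 = 6.88 kΩ.
Base-emitter loop: V_Th = I_B·R_Th + V_BE + (β+1)I_B·R_E, so I_B = (5 − 0.7) / (6.88 + 101×0.22) = 0.148 mA.
I_C = β·I_B = 100×0.148 = 14.8 mA, and I_E = (β+1)I_B = 14.9 mA.
V_CE = V_CC − I_C·R_C − I_E·R_E = 16 − 14.8×0.56 − 14.9×0.22 = 4.44 V.
V_CE = 4.44 V > 0.2 V confirms active-region operation.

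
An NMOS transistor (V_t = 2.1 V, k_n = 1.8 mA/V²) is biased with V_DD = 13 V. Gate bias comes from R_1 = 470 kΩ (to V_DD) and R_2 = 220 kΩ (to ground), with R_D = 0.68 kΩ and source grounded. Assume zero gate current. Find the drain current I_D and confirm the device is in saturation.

V_G = V_DD·R_2/(R_1+R_2) = 13×220/690 = 4.14 V. With the source grounded, V_GS = V_G = 4.14 V.
Assume saturation: I_D = (k_n/2)(V_GS − V_t)² = (1.8/2)×(4.14 − 2.1)² = 0.9×2.04² = 3.76 mA.
V_DS = V_DD − I_D·R_D = 13 − 3.76×0.68 = 10.4 V.
Saturation requires V_DS ≥ V_GS − V_t = 2.04 V; 10.4 ≥ 2.04 ✓.

I_D ≈ 3.8 mA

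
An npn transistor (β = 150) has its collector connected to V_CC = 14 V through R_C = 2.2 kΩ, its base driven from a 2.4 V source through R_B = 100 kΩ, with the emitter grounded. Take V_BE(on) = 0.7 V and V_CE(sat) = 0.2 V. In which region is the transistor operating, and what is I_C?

Assume active. Base-emitter loop: I_B = (V_BB − V_BE)/R_B = (2.4 − 0.7)/100 = 0.017 mA.
I_C = β·I_B = 150×0.017 = 2.55 mA.
V_CE = V_CC − I_C·R_C = 14 − 2.55×2.2 = 8.39 V > V_CE(sat), so the active-region assumption holds.

active; I_C ≈ 2.6 mA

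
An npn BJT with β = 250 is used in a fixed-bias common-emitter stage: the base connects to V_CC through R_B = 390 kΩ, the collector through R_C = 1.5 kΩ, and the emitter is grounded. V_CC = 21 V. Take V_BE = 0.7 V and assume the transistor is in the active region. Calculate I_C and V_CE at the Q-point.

Base loop: V_CC = I_B·R_B + V_BE, so I_B = (21 − 0.7)/390 kΩ = 0.0521 mA.
In the active region I_C = β·I_B = 250 × 0.0521 = 13 mA.
Collector loop: V_CE = V_CC − I_C·R_C = 21 − 13×1.5 = 1.48 V.
Since V_CE = 1.48 V > V_CE(sat) ≈ 0.2 V, the transistor is in the active region as assumed.

I_C ≈ 13 mA, V_CE ≈ 1.5 V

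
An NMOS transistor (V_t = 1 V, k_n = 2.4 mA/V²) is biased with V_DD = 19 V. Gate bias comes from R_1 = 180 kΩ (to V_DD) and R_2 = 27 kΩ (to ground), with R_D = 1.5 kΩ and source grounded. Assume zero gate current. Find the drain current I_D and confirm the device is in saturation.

I_D ≈ 2.6 mA

V_G = V_DD·R_2/(R_1+R_2) = 19×27/207 = 2.48 V. With the source grounded, V_GS = V_G = 2.48 V.
Assume saturation: I_D = (k_n/2)(V_GS − V_t)² = (2.4/2)×(2.48 − 1)² = 1.2×1.48² = 2.62 mA.
V_DS = V_DD − I_D·R_D = 19 − 2.62×1.5 = 15.1 V.
Saturation requires V_DS ≥ V_GS − V_t = 1.48 V; 15.1 ≥ 1.48 ✓.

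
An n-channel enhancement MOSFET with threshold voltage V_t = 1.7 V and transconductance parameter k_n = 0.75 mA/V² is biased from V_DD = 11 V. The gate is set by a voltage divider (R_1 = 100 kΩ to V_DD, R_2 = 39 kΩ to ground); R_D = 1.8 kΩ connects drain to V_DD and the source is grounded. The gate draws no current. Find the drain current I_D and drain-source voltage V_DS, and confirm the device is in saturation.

I_D ≈ 0.72 mA, V_DS ≈ 9.7 V

V_G = V_DD·R_2/(R_1+R_2) = 11×39/139 = 3.09 V. With the source grounded, V_GS = V_G = 3.09 V.
Assume saturation: I_D = (k_n/2)(V_GS − V_t)² = (0.75/2)×(3.09 − 1.7)² = 0.375×1.39² = 0.721 mA.
V_DS = V_DD − I_D·R_D = 11 − 0.721×1.8 = 9.7 V.
Saturation requires V_DS ≥ V_GS − V_t = 1.39 V; 9.7 ≥ 1.39 ✓.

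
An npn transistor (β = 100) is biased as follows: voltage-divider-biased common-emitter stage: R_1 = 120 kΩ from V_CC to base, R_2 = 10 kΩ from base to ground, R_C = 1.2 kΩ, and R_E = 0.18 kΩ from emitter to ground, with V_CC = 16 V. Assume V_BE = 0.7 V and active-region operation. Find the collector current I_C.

Thevenize the base divider: V_Th = V_CC·R_2/(R_1+R_2) = 16×10/130 = 1.23 V, R_Th = R_1‖R_2 = 9.23 kΩ.
Base-emitter loop: V_Th = I_B·R_Th + V_BE + (β+1)I_B·R_E, so I_B = (1.23 − 0.7) / (9.23 + 101×0.18) = 0.0194 mA.
I_C = β·I_B = 100×0.0194 = 1.94 mA, and I_E = (β+1)I_B = 1.96 mA.
V_CE = V_CC − I_C·R_C − I_E·R_E = 16 − 1.94×1.2 − 1.96×0.18 = 13.3 V.
V_CE = 13.3 V > 0.2 V confirms active-region operation.

I_C ≈ 1.9 mA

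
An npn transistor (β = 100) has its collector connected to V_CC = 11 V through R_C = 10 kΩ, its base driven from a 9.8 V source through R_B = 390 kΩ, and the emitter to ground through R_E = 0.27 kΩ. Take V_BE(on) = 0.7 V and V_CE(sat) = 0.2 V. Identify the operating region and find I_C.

saturation; I_C ≈ 1.1 mA

Assume active: I_B = (9.8 − 0.7)/(390 + 101×0.27) = 0.0218 mA, I_C = β·I_B = 2.18 mA.
Then V_CE = 11 − 2.18×10 − 2.2×0.27 = -11.4 V < 0.2 V — the active assumption fails.
Re-solve with V_CE = 0.2 V. KCL at the emitter: V_E/R_E = (V_BB−0.7−V_E)/R_B + (V_CC−0.2−V_E)/R_C, giving V_E = 0.29 V.
I_C = (V_CC − 0.2 − V_E)/R_C = (10.8 − 0.29)/10 = 1.05 mA.
Check: I_B = (9.1 − 0.29)/390 = 0.0226 mA, and β·I_B = 2.26 mA > I_C, confirming saturation.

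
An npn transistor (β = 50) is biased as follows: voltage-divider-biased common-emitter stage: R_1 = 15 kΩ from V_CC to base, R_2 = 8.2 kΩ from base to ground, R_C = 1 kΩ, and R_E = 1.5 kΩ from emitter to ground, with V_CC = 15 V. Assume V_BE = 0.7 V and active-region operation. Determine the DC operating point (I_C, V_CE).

Thevenize the base divider: V_Th = V_CC·R_2/(R_1+R_2) = 15×8.2/23.2 = 5.3 V, R_Th = R_1‖R_2 = 5.3 kΩ.
Base-emitter loop: V_Th = I_B·R_Th + V_BE + (β+1)I_B·R_E, so I_B = (5.3 − 0.7) / (5.3 + 51×1.5) = 0.0563 mA.
I_C = β·I_B = 50×0.0563 = 2.81 mA, and I_E = (β+1)I_B = 2.87 mA.
V_CE = V_CC − I_C·R_C − I_E·R_E = 15 − 2.81×1 − 2.87×1.5 = 7.88 V.
V_CE = 7.88 V > 0.2 V confirms active-region operation.

I_C ≈ 2.8 mA, V_CE ≈ 7.9 V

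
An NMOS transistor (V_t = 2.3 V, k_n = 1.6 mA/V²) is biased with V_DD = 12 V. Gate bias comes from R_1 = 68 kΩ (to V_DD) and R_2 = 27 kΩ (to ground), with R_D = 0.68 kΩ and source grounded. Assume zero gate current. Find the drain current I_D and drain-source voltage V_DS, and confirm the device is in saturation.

V_G = V_DD·R_2/(R_1+R_2) = 12×27/95 = 3.41 V. With the source grounded, V_GS = V_G = 3.41 V.
Assume saturation: I_D = (k_n/2)(V_GS − V_t)² = (1.6/2)×(3.41 − 2.3)² = 0.8×1.11² = 0.987 mA.
V_DS = V_DD − I_D·R_D = 12 − 0.987×0.68 = 11.3 V.
Saturation requires V_DS ≥ V_GS − V_t = 1.11 V; 11.3 ≥ 1.11 ✓.

I_D ≈ 0.99 mA, V_DS ≈ 11 V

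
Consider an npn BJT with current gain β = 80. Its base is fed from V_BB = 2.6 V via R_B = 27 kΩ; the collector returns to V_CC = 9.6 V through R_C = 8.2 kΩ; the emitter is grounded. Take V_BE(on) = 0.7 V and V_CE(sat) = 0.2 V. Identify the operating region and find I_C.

saturation; I_C ≈ 1.1 mA

Assume active: I_B = (2.6 − 0.7)/27 = 0.0704 mA, giving I_C = β·I_B = 5.63 mA.
But then V_CE = 9.6 − 5.63×8.2 = -36.6 V < V_CE(sat) = 0.2 V — impossible in the active region.
So the transistor is saturated. With V_CE = 0.2 V, I_C = (V_CC − 0.2)/R_C = 9.4/8.2 = 1.15 mA.
Check: β·I_B = 5.63 mA > I_C = 1.15 mA, confirming saturation.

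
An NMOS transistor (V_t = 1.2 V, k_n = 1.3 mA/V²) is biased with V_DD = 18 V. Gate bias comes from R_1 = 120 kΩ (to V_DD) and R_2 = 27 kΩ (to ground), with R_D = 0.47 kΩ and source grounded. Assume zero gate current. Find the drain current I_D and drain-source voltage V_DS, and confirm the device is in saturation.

V_G = V_DD·R_2/(R_1+R_2) = 18×27/147 = 3.31 V. With the source grounded, V_GS = V_G = 3.31 V.
Assume saturation: I_D = (k_n/2)(V_GS − V_t)² = (1.3/2)×(3.31 − 1.2)² = 0.65×2.11² = 2.88 mA.
V_DS = V_DD − I_D·R_D = 18 − 2.88×0.47 = 16.6 V.
Saturation requires V_DS ≥ V_GS − V_t = 2.11 V; 16.6 ≥ 2.11 ✓.

I_D ≈ 2.9 mA, V_DS ≈ 17 V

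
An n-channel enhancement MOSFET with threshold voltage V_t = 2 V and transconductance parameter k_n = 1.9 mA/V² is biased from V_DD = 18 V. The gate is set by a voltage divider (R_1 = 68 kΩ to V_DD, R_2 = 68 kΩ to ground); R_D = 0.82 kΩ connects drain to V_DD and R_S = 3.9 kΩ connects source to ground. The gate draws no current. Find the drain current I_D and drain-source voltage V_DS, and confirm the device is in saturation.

I_D ≈ 1.5 mA, V_DS ≈ 11 V

V_G = V_DD·R_2/(R_1+R_2) = 18×68/136 = 9 V.
Assume saturation: I_D = (k_n/2)(V_GS − V_t)² with V_GS = V_G − I_D·R_S = 9 − 3.9·I_D.
Substituting gives 14.4·I_D² − 52.9·I_D + 46.5 = 0, with roots I_D = 1.48 or 2.18 mA.
The root I_D = 2.18 mA gives V_GS = 0.484 V ≤ V_t, so take I_D = 1.48 mA.
Then V_GS = 3.25 V and V_DS = V_DD − I_D(R_D+R_S) = 18 − 1.48×4.72 = 11 V.
Saturation requires V_DS ≥ V_GS − V_t = 1.25 V; 11 ≥ 1.25 ✓.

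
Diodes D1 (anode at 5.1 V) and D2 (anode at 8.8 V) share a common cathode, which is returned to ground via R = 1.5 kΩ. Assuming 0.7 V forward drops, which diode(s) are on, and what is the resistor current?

Only D2 conducts; I_R ≈ 5.4 mA

Assume both conduct. Then node N would need to be at both 5.1−0.7 = 4.4 V and 8.8−0.7 = 8.1 V, which is impossible.
Assume only D2 conducts: V_N = 8.8 − 0.7 = 8.1 V, so I_R = 8.1/1.5 = 5.4 mA.
Check D1: its anode-to-cathode voltage is 5.1 − 8.1 = -3 V < 0.7 V, so it is off. The assumption is consistent.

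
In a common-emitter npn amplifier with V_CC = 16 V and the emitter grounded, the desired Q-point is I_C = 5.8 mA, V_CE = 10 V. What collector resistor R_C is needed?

Collector loop: V_CC = I_C·R_C + V_CE.
R_C = (V_CC − V_CE)/I_C = (16 − 10)/5.8 = 1.03 kΩ.

R_C ≈ 1 kΩ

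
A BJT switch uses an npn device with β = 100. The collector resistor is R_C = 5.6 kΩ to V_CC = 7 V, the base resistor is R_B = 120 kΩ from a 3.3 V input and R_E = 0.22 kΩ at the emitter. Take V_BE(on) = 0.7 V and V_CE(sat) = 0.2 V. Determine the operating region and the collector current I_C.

saturation; I_C ≈ 1.2 mA

Assume active: I_B = (3.3 − 0.7)/(120 + 101×0.22) = 0.0183 mA, I_C = β·I_B = 1.83 mA.
Then V_CE = 7 − 1.83×5.6 − 1.85×0.22 = -3.64 V < 0.2 V — the active assumption fails.
Re-solve with V_CE = 0.2 V. KCL at the emitter: V_E/R_E = (V_BB−0.7−V_E)/R_B + (V_CC−0.2−V_E)/R_C, giving V_E = 0.261 V.
I_C = (V_CC − 0.2 − V_E)/R_C = (6.8 − 0.261)/5.6 = 1.17 mA.
Check: I_B = (2.6 − 0.261)/120 = 0.0195 mA, and β·I_B = 1.95 mA > I_C, confirming saturation.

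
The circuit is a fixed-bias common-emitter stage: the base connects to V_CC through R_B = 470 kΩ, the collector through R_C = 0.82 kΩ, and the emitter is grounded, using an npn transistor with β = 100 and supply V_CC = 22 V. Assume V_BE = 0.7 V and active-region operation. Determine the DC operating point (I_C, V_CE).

Base loop: V_CC = I_B·R_B + V_BE, so I_B = (22 − 0.7)/470 kΩ = 0.0453 mA.
In the active region I_C = β·I_B = 100 × 0.0453 = 4.53 mA.
Collector loop: V_CE = V_CC − I_C·R_C = 22 − 4.53×0.82 = 18.3 V.
Since V_CE = 18.3 V > V_CE(sat) ≈ 0.2 V, the transistor is in the active region as assumed.

I_C ≈ 4.5 mA, V_CE ≈ 18 V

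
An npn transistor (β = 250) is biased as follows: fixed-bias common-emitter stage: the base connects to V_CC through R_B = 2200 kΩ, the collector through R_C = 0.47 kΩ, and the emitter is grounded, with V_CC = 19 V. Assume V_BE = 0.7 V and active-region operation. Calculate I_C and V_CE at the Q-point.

Base loop: V_CC = I_B·R_B + V_BE, so I_B = (19 − 0.7)/2200 kΩ = 0.00832 mA.
In the active region I_C = β·I_B = 250 × 0.00832 = 2.08 mA.
Collector loop: V_CE = V_CC − I_C·R_C = 19 − 2.08×0.47 = 18 V.
Since V_CE = 18 V > V_CE(sat) ≈ 0.2 V, the transistor is in the active region as assumed.

I_C ≈ 2.1 mA, V_CE ≈ 18 V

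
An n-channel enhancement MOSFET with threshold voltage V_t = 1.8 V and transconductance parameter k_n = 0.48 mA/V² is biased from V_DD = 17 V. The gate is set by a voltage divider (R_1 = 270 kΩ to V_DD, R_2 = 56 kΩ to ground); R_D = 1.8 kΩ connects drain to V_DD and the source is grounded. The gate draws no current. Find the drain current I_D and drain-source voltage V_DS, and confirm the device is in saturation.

V_G = V_DD·R_2/(R_1+R_2) = 17×56/326 = 2.92 V. With the source grounded, V_GS = V_G = 2.92 V.
Assume saturation: I_D = (k_n/2)(V_GS − V_t)² = (0.48/2)×(2.92 − 1.8)² = 0.24×1.12² = 0.301 mA.
V_DS = V_DD − I_D·R_D = 17 − 0.301×1.8 = 16.5 V.
Saturation requires V_DS ≥ V_GS − V_t = 1.12 V; 16.5 ≥ 1.12 ✓.

I_D ≈ 0.3 mA, V_DS ≈ 16 V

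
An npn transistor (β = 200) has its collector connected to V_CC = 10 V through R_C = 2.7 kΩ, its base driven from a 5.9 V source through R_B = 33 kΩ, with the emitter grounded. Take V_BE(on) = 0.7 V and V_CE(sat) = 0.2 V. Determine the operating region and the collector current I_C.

saturation; I_C ≈ 3.6 mA

Assume active: I_B = (5.9 − 0.7)/33 = 0.158 mA, giving I_C = β·I_B = 31.5 mA.
But then V_CE = 10 − 31.5×2.7 = -75.1 V < V_CE(sat) = 0.2 V — impossible in the active region.
So the transistor is saturated. With V_CE = 0.2 V, I_C = (V_CC − 0.2)/R_C = 9.8/2.7 = 3.63 mA.
Check: β·I_B = 31.5 mA > I_C = 3.63 mA, confirming saturation.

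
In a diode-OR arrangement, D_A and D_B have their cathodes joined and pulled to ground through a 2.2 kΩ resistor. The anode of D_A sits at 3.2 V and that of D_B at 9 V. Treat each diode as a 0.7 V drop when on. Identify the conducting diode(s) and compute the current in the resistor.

Assume both conduct. Then node N would need to be at both 3.2−0.7 = 2.5 V and 9−0.7 = 8.3 V, which is impossible.
Assume only D_B conducts: V_N = 9 − 0.7 = 8.3 V, so I_R = 8.3/2.2 = 3.77 mA.
Check D_A: its anode-to-cathode voltage is 3.2 − 8.3 = -5.1 V < 0.7 V, so it is off. The assumption is consistent.

Only D_B conducts; I_R ≈ 3.8 mA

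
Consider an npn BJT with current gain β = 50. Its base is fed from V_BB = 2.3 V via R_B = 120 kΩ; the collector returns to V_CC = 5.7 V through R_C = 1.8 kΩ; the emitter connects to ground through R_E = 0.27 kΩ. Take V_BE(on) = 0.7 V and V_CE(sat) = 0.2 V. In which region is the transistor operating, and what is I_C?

active; I_C ≈ 0.6 mA

Assume active. Base-emitter loop: I_B = (V_BB − V_BE)/(R_B + (β+1)R_E) = (2.3 − 0.7)/(120 + 51×0.27) = 0.012 mA.
I_C = β·I_B = 50×0.012 = 0.598 mA.
V_CE = V_CC − I_C·R_C − I_E·R_E = 5.7 − 0.598×1.8 − 0.61×0.27 = 4.46 V > V_CE(sat), so the active-region assumption holds.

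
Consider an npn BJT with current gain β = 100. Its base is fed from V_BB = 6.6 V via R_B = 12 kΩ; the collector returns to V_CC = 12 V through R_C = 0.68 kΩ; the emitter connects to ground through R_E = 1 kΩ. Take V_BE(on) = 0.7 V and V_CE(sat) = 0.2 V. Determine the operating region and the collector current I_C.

active; I_C ≈ 5.2 mA

Assume active. Base-emitter loop: I_B = (V_BB − V_BE)/(R_B + (β+1)R_E) = (6.6 − 0.7)/(12 + 101×1) = 0.0522 mA.
I_C = β·I_B = 100×0.0522 = 5.22 mA.
V_CE = V_CC − I_C·R_C − I_E·R_E = 12 − 5.22×0.68 − 5.27×1 = 3.18 V > V_CE(sat), so the active-region assumption holds.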